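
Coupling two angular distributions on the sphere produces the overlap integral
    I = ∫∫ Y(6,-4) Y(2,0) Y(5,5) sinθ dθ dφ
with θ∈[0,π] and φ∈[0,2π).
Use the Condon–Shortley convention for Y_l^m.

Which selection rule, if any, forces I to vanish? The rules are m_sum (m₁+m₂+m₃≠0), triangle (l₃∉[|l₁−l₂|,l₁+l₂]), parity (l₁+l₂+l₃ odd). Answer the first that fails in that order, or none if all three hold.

m_sum

m₁+m₂+m₃ = -4 + 0 + 5 = 1  ✗
triangle: |6−2|=4 ≤ l₃=5 ≤ 6+2=8
parity: l₁+l₂+l₃ = 13 is odd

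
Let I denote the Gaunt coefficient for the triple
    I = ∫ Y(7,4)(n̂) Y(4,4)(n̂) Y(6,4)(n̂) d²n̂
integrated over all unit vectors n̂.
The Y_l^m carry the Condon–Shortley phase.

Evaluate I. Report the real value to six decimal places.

Σmᵢ = 12 ≠ 0, so the φ-integral vanishes; I = 0

0.000000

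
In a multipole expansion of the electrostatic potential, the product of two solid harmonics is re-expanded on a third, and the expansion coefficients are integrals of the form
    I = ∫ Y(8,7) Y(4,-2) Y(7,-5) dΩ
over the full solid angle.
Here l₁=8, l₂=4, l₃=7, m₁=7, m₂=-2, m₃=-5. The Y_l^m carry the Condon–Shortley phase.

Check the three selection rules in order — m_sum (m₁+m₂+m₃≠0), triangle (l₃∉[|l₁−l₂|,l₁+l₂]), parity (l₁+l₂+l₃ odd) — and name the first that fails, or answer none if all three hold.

parity

azimuthal sum: 7 − 2 − 5 = 0  ✓
4 ≤ 7 ≤ 12 (triangle on l)  ✓
L = 8 + 4 + 7 = 19 (odd)  ✗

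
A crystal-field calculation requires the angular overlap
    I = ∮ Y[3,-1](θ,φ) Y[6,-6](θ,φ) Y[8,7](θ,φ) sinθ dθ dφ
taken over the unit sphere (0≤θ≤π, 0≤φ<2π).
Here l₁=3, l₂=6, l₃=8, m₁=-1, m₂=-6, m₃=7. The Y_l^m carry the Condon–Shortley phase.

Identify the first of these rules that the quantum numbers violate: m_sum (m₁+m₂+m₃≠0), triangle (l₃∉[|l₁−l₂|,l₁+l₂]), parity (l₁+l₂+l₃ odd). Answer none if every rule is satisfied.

azimuthal sum: -1 − 6 + 7 = 0  ✓
3 ≤ 8 ≤ 9 (triangle on l)  ✓
L = 3 + 6 + 8 = 17 (odd)  ✗

parity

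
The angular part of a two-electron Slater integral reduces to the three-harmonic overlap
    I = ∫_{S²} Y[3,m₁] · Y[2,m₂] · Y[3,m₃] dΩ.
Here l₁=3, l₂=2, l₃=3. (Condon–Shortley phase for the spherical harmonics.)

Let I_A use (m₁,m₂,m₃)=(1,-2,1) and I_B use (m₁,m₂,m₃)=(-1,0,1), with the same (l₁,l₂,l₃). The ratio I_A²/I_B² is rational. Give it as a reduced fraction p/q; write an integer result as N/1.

8/3

Shared (l₁,l₂,l₃)=(3,2,3): N and (l;000)² cancel in I_A²/I_B².
A: Δ = 2!·4!·2!/9! = 1/3780; Racah Σ t=0..0: t=0:+1/16 = 1/16; ⇒ 3j(3 2 3; 1 -2 1)² = 2/35, sgn +1
B: Δ = 2!·4!·2!/9! = 1/3780; Racah Σ t=0..2: t=0:+1/96 t=1:−1/6 t=2:+1/16 = -3/32; ⇒ 3j(3 2 3; -1 0 1)² = 3/140, sgn -1
I_A²/I_B² = (2/35)/(3/140) = 8/3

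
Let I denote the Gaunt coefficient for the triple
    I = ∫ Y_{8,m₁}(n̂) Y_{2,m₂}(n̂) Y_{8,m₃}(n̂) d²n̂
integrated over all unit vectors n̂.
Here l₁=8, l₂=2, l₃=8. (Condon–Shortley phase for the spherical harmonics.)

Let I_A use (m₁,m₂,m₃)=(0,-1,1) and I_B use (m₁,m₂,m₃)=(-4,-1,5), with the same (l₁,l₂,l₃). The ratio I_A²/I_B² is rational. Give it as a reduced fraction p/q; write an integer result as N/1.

Shared (l₁,l₂,l₃)=(8,2,8): N and (l;000)² cancel in I_A²/I_B².
A: Δ = 2!·14!·2!/19! = 1/348840; Racah Σ t=0..1: t=0:+1/58060800 t=1:−1/50803200 = -1/406425600; ⇒ 3j(8 2 8; 0 -1 1)² = 1/3230, sgn +1
B: Δ = 2!·14!·2!/19! = 1/348840; Racah Σ t=0..1: t=0:+1/1916006400 t=1:−1/479001600 = -1/638668800; ⇒ 3j(8 2 8; -4 -1 5)² = 117/6460, sgn +1
I_A²/I_B² = (1/3230)/(117/6460) = 2/117

2/117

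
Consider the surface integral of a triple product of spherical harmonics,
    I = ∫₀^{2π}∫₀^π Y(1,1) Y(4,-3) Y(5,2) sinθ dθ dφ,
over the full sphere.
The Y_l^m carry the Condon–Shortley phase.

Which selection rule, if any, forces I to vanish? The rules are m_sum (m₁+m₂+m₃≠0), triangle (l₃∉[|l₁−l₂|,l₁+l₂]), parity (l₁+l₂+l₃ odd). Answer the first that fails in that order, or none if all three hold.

m₁+m₂+m₃ = 1 − 3 + 2 = 0  ✓
triangle: |1−4|=3 ≤ l₃=5 ≤ 1+4=5  ✓
parity: l₁+l₂+l₃ = 10 is even  ✓

none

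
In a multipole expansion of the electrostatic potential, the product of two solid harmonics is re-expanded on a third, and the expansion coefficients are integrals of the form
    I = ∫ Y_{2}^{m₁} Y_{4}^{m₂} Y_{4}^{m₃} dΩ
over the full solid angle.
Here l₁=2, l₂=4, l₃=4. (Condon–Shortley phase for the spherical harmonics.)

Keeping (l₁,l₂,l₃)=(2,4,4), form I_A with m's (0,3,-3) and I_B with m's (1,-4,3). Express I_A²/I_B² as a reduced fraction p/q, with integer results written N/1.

l's match ⇒ only the (l;m) 3-j factors differ between A and B.
A: triangle coeff Δ(2,4,4) = 1/13860; Σ_t [1,2]: t=1:−1/720 t=2:+1/480 = 1/1440; (3j)²=7/1980 [(2 4 4; 0 3 -3)], sign=-1
B: triangle coeff Δ(2,4,4) = 1/13860; Σ_t [0,0]: t=0:+1/1440 = 1/1440; (3j)²=7/165 [(2 4 4; 1 -4 3)], sign=-1
I_A²/I_B² = (7/1980)/(7/165) = 1/12

1/12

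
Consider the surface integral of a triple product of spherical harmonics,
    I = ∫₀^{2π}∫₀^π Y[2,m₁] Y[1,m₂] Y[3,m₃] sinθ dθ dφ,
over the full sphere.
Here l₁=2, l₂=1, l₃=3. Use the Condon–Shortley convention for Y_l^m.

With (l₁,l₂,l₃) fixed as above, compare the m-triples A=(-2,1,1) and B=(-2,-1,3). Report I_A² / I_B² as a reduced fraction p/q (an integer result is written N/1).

Shared (l₁,l₂,l₃)=(2,1,3): N and (l;000)² cancel in I_A²/I_B².
A: Δ = 0!·4!·2!/7! = 1/105; Racah Σ t=0..0: t=0:+1/48 = 1/48; ⇒ 3j(2 1 3; -2 1 1)² = 1/105, sgn +1
B: Δ = 0!·4!·2!/7! = 1/105; Racah Σ t=0..0: t=0:+1/48 = 1/48; ⇒ 3j(2 1 3; -2 -1 3)² = 1/7, sgn +1
I_A²/I_B² = (1/105)/(1/7) = 1/15

1/15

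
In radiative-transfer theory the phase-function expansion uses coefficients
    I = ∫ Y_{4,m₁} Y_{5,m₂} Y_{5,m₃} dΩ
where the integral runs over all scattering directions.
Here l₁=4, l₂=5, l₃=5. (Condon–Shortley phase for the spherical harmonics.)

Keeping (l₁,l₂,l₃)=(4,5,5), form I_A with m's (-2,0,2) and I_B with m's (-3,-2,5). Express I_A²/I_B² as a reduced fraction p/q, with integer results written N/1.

1/2

l's match ⇒ only the (l;m) 3-j factors differ between A and B.
A: triangle coeff Δ(4,5,5) = 1/3153150; Σ_t [2,4]: t=2:+1/3456 t=3:−1/1728 t=4:+1/11520 = -7/34560; (3j)²=7/858 [(4 5 5; -2 0 2)], sign=+1
B: triangle coeff Δ(4,5,5) = 1/3153150; Σ_t [3,3]: t=3:−1/103680 = -1/103680; (3j)²=7/429 [(4 5 5; -3 -2 5)], sign=-1
I_A²/I_B² = (7/858)/(7/429) = 1/2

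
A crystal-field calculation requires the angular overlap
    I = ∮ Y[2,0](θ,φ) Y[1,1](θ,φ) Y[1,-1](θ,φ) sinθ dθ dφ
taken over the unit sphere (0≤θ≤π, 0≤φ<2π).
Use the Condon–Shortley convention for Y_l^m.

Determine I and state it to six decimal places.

0.126157

Checks pass: Σm=0; 4 even; l₃=1∈[1,3].
(2·2+1)(2·1+1)(2·1+1) = 45
Δ: 2! 2! 0! / 5! → 1/30
sum: t=1:−1/1 = -1/1
3j²(2 1 1; 0 0 0) = Δ·Π!·Σ² = 2/15  (sign +1)
sum: t=2:+1/4 = 1/4
3j²(2 1 1; 0 1 -1) = Δ·Π!·Σ² = 1/30  (sign +1)
combine: 4πI² = 45·2/15·1/30 = 1/5
take √, sign +1: I = 0.12615663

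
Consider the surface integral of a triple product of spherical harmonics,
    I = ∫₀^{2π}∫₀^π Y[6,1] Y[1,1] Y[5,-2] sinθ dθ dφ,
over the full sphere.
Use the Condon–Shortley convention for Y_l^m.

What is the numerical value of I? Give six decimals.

Checks pass: Σm=0; 12 even; l₃=5∈[5,7].
(2·6+1)(2·1+1)(2·5+1) = 429
Δ: 2! 10! 0! / 13! → 1/858
sum: t=1:−1/14400 = -1/14400
3j²(6 1 5; 0 0 0) = Δ·Π!·Σ² = 6/143  (sign +1)
sum: t=2:+1/60480 = 1/60480
3j²(6 1 5; 1 1 -2) = Δ·Π!·Σ² = 5/429  (sign -1)
combine: 4πI² = 429·6/143·5/429 = 30/143
take √, sign -1: I = -0.12920749

-0.129207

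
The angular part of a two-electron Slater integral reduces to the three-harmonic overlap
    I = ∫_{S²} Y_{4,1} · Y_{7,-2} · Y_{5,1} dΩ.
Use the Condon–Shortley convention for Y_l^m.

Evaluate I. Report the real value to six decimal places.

m-sum 0 ✓  L=16 even ✓  3≤5≤11 ✓
Π(2lᵢ+1) = 9×15×11 = 1485
triangle coeff Δ(4,7,5) = 1/6126120
Σ_t [2,4]: t=2:+1/69120 t=3:−1/20736 t=4:+1/69120 = -1/51840
(3j)²=280/21879 [(4 7 5; 0 0 0)], sign=+1
Σ_t [1,3]: t=1:−1/138240 t=2:+1/34560 t=3:−1/103680 = 1/82944
(3j)²=125/9724 [(4 7 5; 1 -2 1)], sign=+1
⇒ 4πI² = 131250/537251
I = (+1)√(131250/537251/(4π)) = 0.13942996

0.139430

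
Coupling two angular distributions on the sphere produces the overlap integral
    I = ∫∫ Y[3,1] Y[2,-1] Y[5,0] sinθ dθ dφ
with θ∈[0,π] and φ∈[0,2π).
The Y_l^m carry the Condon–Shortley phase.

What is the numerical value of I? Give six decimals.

m-sum 0 ✓  L=10 even ✓  1≤5≤5 ✓
Π(2lᵢ+1) = 7×5×11 = 385
triangle coeff Δ(3,2,5) = 1/2310
Σ_t [0,0]: t=0:+1/144 = 1/144
(3j)²=10/231 [(3 2 5; 0 0 0)], sign=-1
Σ_t [0,0]: t=0:+1/288 = 1/288
(3j)²=5/231 [(3 2 5; 1 -1 0)], sign=-1
⇒ 4πI² = 250/693
I = (+1)√(250/693/(4π)) = 0.16943318

0.169433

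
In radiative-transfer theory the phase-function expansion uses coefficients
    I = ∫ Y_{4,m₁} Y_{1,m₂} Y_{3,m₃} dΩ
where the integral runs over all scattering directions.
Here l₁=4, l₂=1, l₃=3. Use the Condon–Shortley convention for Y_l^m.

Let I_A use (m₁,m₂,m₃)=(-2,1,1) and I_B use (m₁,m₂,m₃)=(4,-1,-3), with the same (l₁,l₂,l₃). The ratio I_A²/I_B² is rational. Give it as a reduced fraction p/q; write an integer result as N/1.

Same 4,1,3: normalisation and zero-m 3j drop out of the ratio.
A: Δ: 2! 6! 0! / 9! → 1/252; sum: t=2:+1/96 = 1/96; 3j²(4 1 3; -2 1 1) = Δ·Π!·Σ² = 5/84  (sign +1)
B: Δ: 2! 6! 0! / 9! → 1/252; sum: t=0:+1/1440 = 1/1440; 3j²(4 1 3; 4 -1 -3) = Δ·Π!·Σ² = 1/9  (sign +1)
I_A²/I_B² = (5/84)/(1/9) = 15/28

15/28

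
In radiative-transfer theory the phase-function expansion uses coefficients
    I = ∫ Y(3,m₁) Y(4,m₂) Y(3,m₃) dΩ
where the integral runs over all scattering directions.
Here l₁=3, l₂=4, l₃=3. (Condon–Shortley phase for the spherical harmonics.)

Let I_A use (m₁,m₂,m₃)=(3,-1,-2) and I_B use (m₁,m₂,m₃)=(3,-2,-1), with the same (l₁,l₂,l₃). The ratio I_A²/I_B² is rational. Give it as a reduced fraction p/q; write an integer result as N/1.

5/9

l's match ⇒ only the (l;m) 3-j factors differ between A and B.
A: triangle coeff Δ(3,4,3) = 1/34650; Σ_t [0,0]: t=0:+1/288 = 1/288; (3j)²=5/231 [(3 4 3; 3 -1 -2)], sign=-1
B: triangle coeff Δ(3,4,3) = 1/34650; Σ_t [0,0]: t=0:+1/192 = 1/192; (3j)²=3/77 [(3 4 3; 3 -2 -1)], sign=+1
I_A²/I_B² = (5/231)/(3/77) = 5/9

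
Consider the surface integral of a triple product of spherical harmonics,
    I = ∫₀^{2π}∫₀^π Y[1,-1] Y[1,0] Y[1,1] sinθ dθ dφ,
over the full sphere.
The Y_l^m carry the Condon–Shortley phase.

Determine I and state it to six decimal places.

l₁+l₂+l₃=3 is odd: 3j(l;000)=0 ⇒ I=0

0.000000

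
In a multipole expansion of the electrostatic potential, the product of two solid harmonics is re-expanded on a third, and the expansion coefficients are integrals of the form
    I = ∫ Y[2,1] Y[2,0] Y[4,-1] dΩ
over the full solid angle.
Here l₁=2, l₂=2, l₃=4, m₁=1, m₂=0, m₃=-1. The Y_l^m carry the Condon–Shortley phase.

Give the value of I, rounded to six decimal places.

-0.220728

Rules hold: Σm=0, L=8 even, 0≤4≤4.
N = 5·5·9 = 225
Δ = 0!·4!·4!/9! = 1/630
Racah Σ t=0..0: t=0:+1/16 = 1/16
⇒ 3j(2 2 4; 0 0 0)² = 2/35, sgn +1
Racah Σ t=0..0: t=0:+1/24 = 1/24
⇒ 3j(2 2 4; 1 0 -1)² = 1/21, sgn -1
4πI² = N·(3j₀)²·(3jₘ)² = 30/49
I = -1·√(0.612245/4π) = -0.22072812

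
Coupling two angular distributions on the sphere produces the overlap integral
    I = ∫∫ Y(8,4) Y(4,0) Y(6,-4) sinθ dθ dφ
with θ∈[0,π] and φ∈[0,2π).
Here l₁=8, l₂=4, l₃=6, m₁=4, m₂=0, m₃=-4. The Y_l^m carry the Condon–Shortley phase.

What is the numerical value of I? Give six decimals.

Rules hold: Σm=0, L=18 even, 4≤6≤12.
N = 17·9·13 = 1989
Δ = 6!·10!·2!/19! = 1/23279256
Racah Σ t=2..4: t=2:+1/1658880 t=3:−1/518400 t=4:+1/1658880 = -1/1382400
⇒ 3j(8 4 6; 0 0 0)² = 504/46189, sgn -1
Racah Σ t=2..4: t=2:+1/7741440 t=3:−1/13063680 t=4:+1/348364800 = 29/522547200
⇒ 3j(8 4 6; 4 0 -4)² = 1682/264537, sgn +1
4πI² = N·(3j₀)²·(3jₘ)² = 121104/877591
I = -1·√(0.137996/4π) = -0.10479202

-0.104792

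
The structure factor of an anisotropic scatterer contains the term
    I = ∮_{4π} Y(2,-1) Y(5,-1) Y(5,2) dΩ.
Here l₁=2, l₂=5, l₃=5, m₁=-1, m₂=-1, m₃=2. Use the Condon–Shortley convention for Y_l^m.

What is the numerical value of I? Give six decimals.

0.104819

Rules hold: Σm=0, L=12 even, 3≤5≤7.
N = 5·11·11 = 605
Δ = 2!·2!·8!/13! = 1/38610
Racah Σ t=0..2: t=0:+1/2880 t=1:−1/576 t=2:+1/2880 = -1/960
⇒ 3j(2 5 5; 0 0 0)² = 10/429, sgn +1
Racah Σ t=1..2: t=1:−1/1440 t=2:+1/2880 = -1/2880
⇒ 3j(2 5 5; -1 -1 2)² = 7/715, sgn +1
4πI² = N·(3j₀)²·(3jₘ)² = 70/507
I = +1·√(0.138067/4π) = 0.10481902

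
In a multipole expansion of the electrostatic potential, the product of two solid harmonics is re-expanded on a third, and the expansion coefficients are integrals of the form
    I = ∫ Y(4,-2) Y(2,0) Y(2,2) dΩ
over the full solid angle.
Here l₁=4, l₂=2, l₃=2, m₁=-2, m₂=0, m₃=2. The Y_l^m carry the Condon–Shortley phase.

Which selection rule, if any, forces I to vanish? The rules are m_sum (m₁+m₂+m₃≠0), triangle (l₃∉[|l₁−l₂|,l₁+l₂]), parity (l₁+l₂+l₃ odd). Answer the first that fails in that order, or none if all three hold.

m₁+m₂+m₃ = -2 + 0 + 2 = 0  ✓
triangle: |4−2|=2 ≤ l₃=2 ≤ 4+2=6  ✓
parity: l₁+l₂+l₃ = 8 is even  ✓

none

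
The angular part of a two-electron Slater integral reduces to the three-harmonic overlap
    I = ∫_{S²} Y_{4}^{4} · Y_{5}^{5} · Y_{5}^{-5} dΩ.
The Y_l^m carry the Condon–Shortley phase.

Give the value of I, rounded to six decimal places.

Σmᵢ = 4 ≠ 0, so the φ-integral vanishes; I = 0

0.000000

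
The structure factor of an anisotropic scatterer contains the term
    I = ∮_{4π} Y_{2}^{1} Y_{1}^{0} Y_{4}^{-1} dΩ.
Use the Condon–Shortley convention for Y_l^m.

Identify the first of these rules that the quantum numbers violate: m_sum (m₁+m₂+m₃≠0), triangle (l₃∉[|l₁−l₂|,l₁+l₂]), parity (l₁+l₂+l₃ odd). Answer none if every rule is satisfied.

Σmᵢ = 0  ✓
l₃∈[|l₁−l₂|,l₁+l₂]=[1,3], have l₃=4  ✗
Σlᵢ = 7 ⇒ odd

triangle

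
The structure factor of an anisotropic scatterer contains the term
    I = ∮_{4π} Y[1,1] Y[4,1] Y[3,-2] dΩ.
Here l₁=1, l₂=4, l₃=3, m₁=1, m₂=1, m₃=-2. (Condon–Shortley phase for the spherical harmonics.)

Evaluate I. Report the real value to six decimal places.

-0.106622

Checks pass: Σm=0; 8 even; l₃=3∈[3,5].
(2·1+1)(2·4+1)(2·3+1) = 189
Δ: 2! 0! 6! / 9! → 1/252
sum: t=1:−1/36 = -1/36
3j²(1 4 3; 0 0 0) = Δ·Π!·Σ² = 4/63  (sign +1)
sum: t=0:+1/240 = 1/240
3j²(1 4 3; 1 1 -2) = Δ·Π!·Σ² = 1/84  (sign -1)
combine: 4πI² = 189·4/63·1/84 = 1/7
take √, sign -1: I = -0.10662181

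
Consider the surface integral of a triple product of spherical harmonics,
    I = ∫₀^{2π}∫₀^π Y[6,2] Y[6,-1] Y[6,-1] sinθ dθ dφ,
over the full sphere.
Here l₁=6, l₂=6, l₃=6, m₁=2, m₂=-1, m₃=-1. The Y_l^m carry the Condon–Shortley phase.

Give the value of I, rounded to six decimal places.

0.117335

Checks pass: Σm=0; 18 even; l₃=6∈[0,12].
(2·6+1)(2·6+1)(2·6+1) = 2197
Δ: 6! 6! 6! / 19! → 1/325909584
sum: t=0:+1/373248000 t=1:−1/1728000 t=2:+1/110592 t=3:−1/46656 t=4:+1/110592 t=5:−1/1728000 t=6:+1/373248000 = -7/1555200
3j²(6 6 6; 0 0 0) = Δ·Π!·Σ² = 400/46189  (sign -1)
sum: t=0:+1/4147200 t=1:−1/207360 t=2:+1/82944 t=3:−1/207360 t=4:+1/4147200 = 1/345600
3j²(6 6 6; 2 -1 -1) = Δ·Π!·Σ² = 420/46189  (sign -1)
combine: 4πI² = 2197·400/46189·420/46189 = 2184000/12623809
take √, sign +1: I = 0.11733462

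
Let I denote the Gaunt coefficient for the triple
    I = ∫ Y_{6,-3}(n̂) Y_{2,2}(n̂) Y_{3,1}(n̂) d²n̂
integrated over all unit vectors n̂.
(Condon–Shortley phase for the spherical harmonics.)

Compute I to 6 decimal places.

l₃=3 ∉ [4,8] — triangle fails ⇒ I = 0

0.000000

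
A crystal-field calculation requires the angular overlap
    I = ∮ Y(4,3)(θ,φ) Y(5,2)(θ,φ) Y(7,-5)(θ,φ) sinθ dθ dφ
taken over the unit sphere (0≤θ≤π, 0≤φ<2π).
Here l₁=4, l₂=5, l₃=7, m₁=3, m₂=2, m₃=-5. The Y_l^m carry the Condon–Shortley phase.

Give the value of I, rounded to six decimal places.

Rules hold: Σm=0, L=16 even, 1≤7≤9.
N = 9·11·15 = 1485
Δ = 2!·6!·8!/17! = 1/6126120
Racah Σ t=0..2: t=0:+1/69120 t=1:−1/20736 t=2:+1/69120 = -1/51840
⇒ 3j(4 5 7; 0 0 0)² = 280/21879, sgn +1
Racah Σ t=0..1: t=0:+1/1209600 t=1:−1/1036800 = -1/7257600
⇒ 3j(4 5 7; 3 2 -5)² = 1/2210, sgn -1
4πI² = N·(3j₀)²·(3jₘ)² = 420/48841
I = -1·√(0.00859933/4π) = -0.02615938

-0.026159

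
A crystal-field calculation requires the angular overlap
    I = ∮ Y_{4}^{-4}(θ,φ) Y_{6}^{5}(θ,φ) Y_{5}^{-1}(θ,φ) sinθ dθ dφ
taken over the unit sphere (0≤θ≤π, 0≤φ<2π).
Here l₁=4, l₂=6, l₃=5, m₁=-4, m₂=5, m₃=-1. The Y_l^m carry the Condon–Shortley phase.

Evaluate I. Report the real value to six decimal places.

L=15 odd ⇒ parity kills the (l;000) factor ⇒ I = 0

0.000000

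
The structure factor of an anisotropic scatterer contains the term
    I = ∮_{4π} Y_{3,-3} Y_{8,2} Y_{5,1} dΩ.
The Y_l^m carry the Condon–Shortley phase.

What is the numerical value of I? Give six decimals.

Rules hold: Σm=0, L=16 even, 5≤5≤11.
N = 7·17·11 = 1309
Δ = 6!·0!·10!/17! = 1/136136
Racah Σ t=3..3: t=3:−1/518400 = -1/518400
⇒ 3j(3 8 5; 0 0 0)² = 56/2431, sgn +1
Racah Σ t=6..6: t=6:+1/12441600 = 1/12441600
⇒ 3j(3 8 5; -3 2 1)² = 15/9724, sgn +1
4πI² = N·(3j₀)²·(3jₘ)² = 1470/31603
I = +1·√(0.0465146/4π) = 0.06084005

0.060840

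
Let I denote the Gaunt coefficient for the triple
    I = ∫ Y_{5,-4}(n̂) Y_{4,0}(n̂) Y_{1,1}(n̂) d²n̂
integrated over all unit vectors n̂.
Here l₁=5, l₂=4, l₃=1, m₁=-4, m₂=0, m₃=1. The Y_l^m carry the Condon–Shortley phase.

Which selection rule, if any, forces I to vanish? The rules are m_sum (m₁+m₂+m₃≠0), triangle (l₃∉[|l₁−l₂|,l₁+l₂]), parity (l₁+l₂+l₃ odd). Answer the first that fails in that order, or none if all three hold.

m_sum

azimuthal sum: -4 + 0 + 1 = -3  ✗
1 ≤ 1 ≤ 9 (triangle on l)
L = 5 + 4 + 1 = 10 (even)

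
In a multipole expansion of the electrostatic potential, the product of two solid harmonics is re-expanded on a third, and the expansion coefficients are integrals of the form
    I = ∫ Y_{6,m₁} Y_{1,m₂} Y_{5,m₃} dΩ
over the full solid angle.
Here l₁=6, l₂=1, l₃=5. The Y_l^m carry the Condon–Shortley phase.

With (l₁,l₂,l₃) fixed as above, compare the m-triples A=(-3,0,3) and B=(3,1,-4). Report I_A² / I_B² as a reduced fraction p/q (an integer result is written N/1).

9/1

l's match ⇒ only the (l;m) 3-j factors differ between A and B.
A: triangle coeff Δ(6,1,5) = 1/858; Σ_t [1,1]: t=1:−1/80640 = -1/80640; (3j)²=9/286 [(6 1 5; -3 0 3)], sign=-1
B: triangle coeff Δ(6,1,5) = 1/858; Σ_t [2,2]: t=2:+1/725760 = 1/725760; (3j)²=1/286 [(6 1 5; 3 1 -4)], sign=-1
I_A²/I_B² = (9/286)/(1/286) = 9/1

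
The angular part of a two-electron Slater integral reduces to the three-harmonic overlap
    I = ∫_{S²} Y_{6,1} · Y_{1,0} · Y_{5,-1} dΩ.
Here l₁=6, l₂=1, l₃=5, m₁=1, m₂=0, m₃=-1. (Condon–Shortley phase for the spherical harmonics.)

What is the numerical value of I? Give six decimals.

m-sum 0 ✓  L=12 even ✓  5≤5≤7 ✓
Π(2lᵢ+1) = 13×3×11 = 429
triangle coeff Δ(6,1,5) = 1/858
Σ_t [1,1]: t=1:−1/14400 = -1/14400
(3j)²=6/143 [(6 1 5; 0 0 0)], sign=+1
Σ_t [1,1]: t=1:−1/17280 = -1/17280
(3j)²=35/858 [(6 1 5; 1 0 -1)], sign=-1
⇒ 4πI² = 105/143
I = (-1)√(105/143/(4π)) = -0.24172507

-0.241725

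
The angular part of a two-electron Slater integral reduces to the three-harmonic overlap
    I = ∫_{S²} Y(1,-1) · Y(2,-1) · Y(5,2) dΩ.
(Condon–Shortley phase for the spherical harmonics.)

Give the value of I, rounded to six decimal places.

0.000000

l₃=5 ∉ [1,3] — triangle fails ⇒ I = 0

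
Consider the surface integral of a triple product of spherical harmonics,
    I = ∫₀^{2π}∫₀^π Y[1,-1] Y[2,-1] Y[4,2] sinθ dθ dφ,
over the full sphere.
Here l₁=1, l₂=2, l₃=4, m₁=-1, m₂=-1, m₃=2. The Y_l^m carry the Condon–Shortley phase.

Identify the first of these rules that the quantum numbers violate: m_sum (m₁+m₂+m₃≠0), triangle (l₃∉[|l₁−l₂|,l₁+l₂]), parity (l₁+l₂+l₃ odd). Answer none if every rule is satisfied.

azimuthal sum: -1 − 1 + 2 = 0  ✓
1 ≤ 4 ≤ 3 (triangle on l)  ✗
L = 1 + 2 + 4 = 7 (odd)

triangle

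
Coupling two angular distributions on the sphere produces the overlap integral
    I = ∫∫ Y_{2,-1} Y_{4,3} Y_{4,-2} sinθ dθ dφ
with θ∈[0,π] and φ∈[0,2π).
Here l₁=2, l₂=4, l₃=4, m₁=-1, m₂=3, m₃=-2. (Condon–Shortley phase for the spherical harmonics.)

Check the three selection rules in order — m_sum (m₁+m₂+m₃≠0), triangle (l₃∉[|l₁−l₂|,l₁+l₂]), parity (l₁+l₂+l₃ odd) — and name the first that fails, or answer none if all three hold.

azimuthal sum: -1 + 3 − 2 = 0  ✓
2 ≤ 4 ≤ 6 (triangle on l)  ✓
L = 2 + 4 + 4 = 10 (even)  ✓

none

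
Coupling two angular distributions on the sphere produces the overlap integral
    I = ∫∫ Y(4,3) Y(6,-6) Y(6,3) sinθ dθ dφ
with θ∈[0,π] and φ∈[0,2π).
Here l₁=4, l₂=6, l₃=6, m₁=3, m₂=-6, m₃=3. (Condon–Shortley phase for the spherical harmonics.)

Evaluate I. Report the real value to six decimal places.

Rules hold: Σm=0, L=16 even, 2≤6≤10.
N = 9·13·13 = 1521
Δ = 4!·4!·8!/17! = 1/15315300
Racah Σ t=0..4: t=0:+1/829440 t=1:−1/25920 t=2:+1/9216 t=3:−1/25920 t=4:+1/829440 = 7/207360
⇒ 3j(4 6 6; 0 0 0)² = 28/2431, sgn +1
Racah Σ t=0..0: t=0:+1/5806080 = 1/5806080
⇒ 3j(4 6 6; 3 -6 3)² = 9/884, sgn -1
4πI² = N·(3j₀)²·(3jₘ)² = 567/3179
I = -1·√(0.178358/4π) = -0.11913554

-0.119136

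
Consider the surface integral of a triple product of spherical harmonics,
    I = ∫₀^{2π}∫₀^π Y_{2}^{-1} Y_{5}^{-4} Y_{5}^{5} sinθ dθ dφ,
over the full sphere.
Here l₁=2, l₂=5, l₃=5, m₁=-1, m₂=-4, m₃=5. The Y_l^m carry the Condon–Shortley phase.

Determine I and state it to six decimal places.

-0.187924

Checks pass: Σm=0; 12 even; l₃=5∈[3,7].
(2·2+1)(2·5+1)(2·5+1) = 605
Δ: 2! 2! 8! / 13! → 1/38610
sum: t=0:+1/2880 t=1:−1/576 t=2:+1/2880 = -1/960
3j²(2 5 5; 0 0 0) = Δ·Π!·Σ² = 10/429  (sign +1)
sum: t=1:−1/80640 = -1/80640
3j²(2 5 5; -1 -4 5) = Δ·Π!·Σ² = 9/286  (sign -1)
combine: 4πI² = 605·10/429·9/286 = 75/169
take √, sign -1: I = -0.18792404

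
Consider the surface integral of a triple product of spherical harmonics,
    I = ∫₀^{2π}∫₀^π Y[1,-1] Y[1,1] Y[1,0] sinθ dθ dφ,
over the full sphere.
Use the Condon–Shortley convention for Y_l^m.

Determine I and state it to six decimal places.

0.000000

l₁+l₂+l₃=3 is odd: 3j(l;000)=0 ⇒ I=0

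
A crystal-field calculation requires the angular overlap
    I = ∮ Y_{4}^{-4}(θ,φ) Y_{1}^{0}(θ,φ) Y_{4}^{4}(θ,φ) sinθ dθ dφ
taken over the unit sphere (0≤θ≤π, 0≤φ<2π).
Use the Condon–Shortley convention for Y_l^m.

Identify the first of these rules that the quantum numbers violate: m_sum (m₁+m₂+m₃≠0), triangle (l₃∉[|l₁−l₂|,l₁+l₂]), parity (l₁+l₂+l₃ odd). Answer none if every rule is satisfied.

parity

m₁+m₂+m₃ = -4 + 0 + 4 = 0  ✓
triangle: |4−1|=3 ≤ l₃=4 ≤ 4+1=5  ✓
parity: l₁+l₂+l₃ = 9 is odd  ✗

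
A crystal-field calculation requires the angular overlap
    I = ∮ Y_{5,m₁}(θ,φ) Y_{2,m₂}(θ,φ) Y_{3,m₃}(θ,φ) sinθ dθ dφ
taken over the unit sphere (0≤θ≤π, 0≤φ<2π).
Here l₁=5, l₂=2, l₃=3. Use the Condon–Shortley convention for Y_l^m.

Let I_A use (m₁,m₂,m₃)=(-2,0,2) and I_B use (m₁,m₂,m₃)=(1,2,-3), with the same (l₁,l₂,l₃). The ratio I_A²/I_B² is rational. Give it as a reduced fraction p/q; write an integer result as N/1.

l's match ⇒ only the (l;m) 3-j factors differ between A and B.
A: triangle coeff Δ(5,2,3) = 1/2310; Σ_t [2,2]: t=2:+1/480 = 1/480; (3j)²=3/110 [(5 2 3; -2 0 2)], sign=-1
B: triangle coeff Δ(5,2,3) = 1/2310; Σ_t [4,4]: t=4:+1/17280 = 1/17280; (3j)²=1/2310 [(5 2 3; 1 2 -3)], sign=+1
I_A²/I_B² = (3/110)/(1/2310) = 63/1

63/1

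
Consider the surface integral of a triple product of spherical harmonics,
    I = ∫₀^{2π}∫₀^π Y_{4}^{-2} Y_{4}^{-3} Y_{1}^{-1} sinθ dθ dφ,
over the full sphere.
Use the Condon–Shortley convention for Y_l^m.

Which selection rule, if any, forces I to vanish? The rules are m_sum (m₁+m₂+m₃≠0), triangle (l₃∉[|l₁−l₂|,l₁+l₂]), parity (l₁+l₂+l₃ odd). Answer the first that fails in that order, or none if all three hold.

m_sum

azimuthal sum: -2 − 3 − 1 = -6  ✗
0 ≤ 1 ≤ 8 (triangle on l)
L = 4 + 4 + 1 = 9 (odd)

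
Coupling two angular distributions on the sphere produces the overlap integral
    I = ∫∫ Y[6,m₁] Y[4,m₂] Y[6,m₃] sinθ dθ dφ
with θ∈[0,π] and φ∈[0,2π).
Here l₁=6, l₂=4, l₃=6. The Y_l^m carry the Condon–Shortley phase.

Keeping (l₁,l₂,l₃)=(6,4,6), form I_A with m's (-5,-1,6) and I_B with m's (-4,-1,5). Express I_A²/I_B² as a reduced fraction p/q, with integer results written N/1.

Same 6,4,6: normalisation and zero-m 3j drop out of the ratio.
A: Δ: 4! 8! 4! / 17! → 1/15315300; sum: t=3:−1/5806080 = -1/5806080; 3j²(6 4 6; -5 -1 6) = Δ·Π!·Σ² = 165/6188  (sign -1)
B: Δ: 4! 8! 4! / 17! → 1/15315300; sum: t=2:+1/967680 t=3:−1/725760 = -1/2903040; 3j²(6 4 6; -4 -1 5) = Δ·Π!·Σ² = 5/3094  (sign +1)
I_A²/I_B² = (165/6188)/(5/3094) = 33/2

33/2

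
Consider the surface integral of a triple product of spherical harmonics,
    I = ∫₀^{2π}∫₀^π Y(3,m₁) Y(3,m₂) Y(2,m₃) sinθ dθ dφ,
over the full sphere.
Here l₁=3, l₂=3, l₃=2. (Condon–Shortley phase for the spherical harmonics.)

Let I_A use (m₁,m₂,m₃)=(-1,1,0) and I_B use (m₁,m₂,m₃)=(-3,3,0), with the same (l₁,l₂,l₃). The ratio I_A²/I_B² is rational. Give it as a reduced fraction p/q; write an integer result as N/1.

9/25

Same 3,3,2: normalisation and zero-m 3j drop out of the ratio.
A: Δ: 4! 2! 2! / 9! → 1/3780; sum: t=2:+1/16 t=3:−1/6 t=4:+1/96 = -3/32; 3j²(3 3 2; -1 1 0) = Δ·Π!·Σ² = 3/140  (sign -1)
B: Δ: 4! 2! 2! / 9! → 1/3780; sum: t=4:+1/96 = 1/96; 3j²(3 3 2; -3 3 0) = Δ·Π!·Σ² = 5/84  (sign +1)
I_A²/I_B² = (3/140)/(5/84) = 9/25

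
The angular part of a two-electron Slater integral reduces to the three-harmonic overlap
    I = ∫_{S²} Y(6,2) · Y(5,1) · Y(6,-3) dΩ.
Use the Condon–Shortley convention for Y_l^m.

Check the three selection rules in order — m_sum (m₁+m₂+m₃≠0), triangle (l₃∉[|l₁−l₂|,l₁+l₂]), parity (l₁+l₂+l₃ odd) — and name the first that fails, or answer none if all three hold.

parity

m₁+m₂+m₃ = 2 + 1 − 3 = 0  ✓
triangle: |6−5|=1 ≤ l₃=6 ≤ 6+5=11  ✓
parity: l₁+l₂+l₃ = 17 is odd  ✗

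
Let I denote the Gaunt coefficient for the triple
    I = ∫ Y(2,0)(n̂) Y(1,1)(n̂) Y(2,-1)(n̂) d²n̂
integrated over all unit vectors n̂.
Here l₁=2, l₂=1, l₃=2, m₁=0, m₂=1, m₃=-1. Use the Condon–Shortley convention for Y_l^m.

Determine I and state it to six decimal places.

Σlᵢ=5 odd — θ-integrand is odd under cosθ→−cosθ; I=0

0.000000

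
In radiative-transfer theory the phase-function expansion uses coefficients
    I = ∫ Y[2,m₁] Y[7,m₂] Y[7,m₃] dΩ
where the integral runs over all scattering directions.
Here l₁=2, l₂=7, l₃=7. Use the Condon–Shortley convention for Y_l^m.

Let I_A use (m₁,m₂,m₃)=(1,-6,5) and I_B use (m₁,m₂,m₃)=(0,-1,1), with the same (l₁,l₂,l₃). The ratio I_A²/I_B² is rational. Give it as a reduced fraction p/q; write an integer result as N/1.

4719/2809

Same 2,7,7: normalisation and zero-m 3j drop out of the ratio.
A: Δ: 2! 2! 12! / 17! → 1/185640; sum: t=0:+1/79833600 t=1:−1/958003200 = 1/87091200; 3j²(2 7 7; 1 -6 5) = Δ·Π!·Σ² = 121/4760  (sign +1)
B: Δ: 2! 2! 12! / 17! → 1/185640; sum: t=0:+1/2073600 t=1:−1/604800 t=2:+1/3870720 = -53/58060800; 3j²(2 7 7; 0 -1 1) = Δ·Π!·Σ² = 2809/185640  (sign -1)
I_A²/I_B² = (121/4760)/(2809/185640) = 4719/2809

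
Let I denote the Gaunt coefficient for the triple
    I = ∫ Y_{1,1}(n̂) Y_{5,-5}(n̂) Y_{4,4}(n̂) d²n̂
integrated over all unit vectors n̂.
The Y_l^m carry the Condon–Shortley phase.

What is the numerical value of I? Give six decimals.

Checks pass: Σm=0; 10 even; l₃=4∈[4,6].
(2·1+1)(2·5+1)(2·4+1) = 297
Δ: 2! 0! 8! / 11! → 1/495
sum: t=1:−1/576 = -1/576
3j²(1 5 4; 0 0 0) = Δ·Π!·Σ² = 5/99  (sign -1)
sum: t=0:+1/80640 = 1/80640
3j²(1 5 4; 1 -5 4) = Δ·Π!·Σ² = 1/11  (sign +1)
combine: 4πI² = 297·5/99·1/11 = 15/11
take √, sign -1: I = -0.32941575

-0.329416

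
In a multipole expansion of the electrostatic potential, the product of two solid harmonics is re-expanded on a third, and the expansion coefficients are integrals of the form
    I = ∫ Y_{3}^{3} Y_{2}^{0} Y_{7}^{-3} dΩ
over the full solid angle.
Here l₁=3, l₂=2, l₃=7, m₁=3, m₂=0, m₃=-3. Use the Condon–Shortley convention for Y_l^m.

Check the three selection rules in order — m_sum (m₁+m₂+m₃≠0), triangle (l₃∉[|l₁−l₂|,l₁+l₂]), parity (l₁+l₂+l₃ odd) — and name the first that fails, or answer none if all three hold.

triangle

m₁+m₂+m₃ = 3 + 0 − 3 = 0  ✓
triangle: |3−2|=1 ≤ l₃=7 ≤ 3+2=5  ✗
parity: l₁+l₂+l₃ = 12 is even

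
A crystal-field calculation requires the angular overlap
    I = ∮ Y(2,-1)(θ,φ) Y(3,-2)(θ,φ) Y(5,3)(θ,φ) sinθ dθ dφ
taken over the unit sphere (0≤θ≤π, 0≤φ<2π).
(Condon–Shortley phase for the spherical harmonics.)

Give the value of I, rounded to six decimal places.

m-sum 0 ✓  L=10 even ✓  1≤5≤5 ✓
Π(2lᵢ+1) = 5×7×11 = 385
triangle coeff Δ(2,3,5) = 1/2310
Σ_t [0,0]: t=0:+1/144 = 1/144
(3j)²=10/231 [(2 3 5; 0 0 0)], sign=-1
Σ_t [0,0]: t=0:+1/720 = 1/720
(3j)²=8/165 [(2 3 5; -1 -2 3)], sign=+1
⇒ 4πI² = 80/99
I = (-1)√(80/99/(4π)) = -0.25358436

-0.253584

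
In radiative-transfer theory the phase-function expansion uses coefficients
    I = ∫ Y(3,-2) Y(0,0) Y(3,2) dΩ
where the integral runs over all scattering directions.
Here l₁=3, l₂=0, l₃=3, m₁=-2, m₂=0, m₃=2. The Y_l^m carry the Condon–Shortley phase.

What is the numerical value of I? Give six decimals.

m-sum 0 ✓  L=6 even ✓  3≤3≤3 ✓
Π(2lᵢ+1) = 7×1×7 = 49
triangle coeff Δ(3,0,3) = 1/7
Σ_t [0,0]: t=0:+1/36 = 1/36
(3j)²=1/7 [(3 0 3; 0 0 0)], sign=-1
Σ_t [0,0]: t=0:+1/120 = 1/120
(3j)²=1/7 [(3 0 3; -2 0 2)], sign=-1
⇒ 4πI² = 1/1
I = (+1)√(1/1/(4π)) = 0.28209479

0.282095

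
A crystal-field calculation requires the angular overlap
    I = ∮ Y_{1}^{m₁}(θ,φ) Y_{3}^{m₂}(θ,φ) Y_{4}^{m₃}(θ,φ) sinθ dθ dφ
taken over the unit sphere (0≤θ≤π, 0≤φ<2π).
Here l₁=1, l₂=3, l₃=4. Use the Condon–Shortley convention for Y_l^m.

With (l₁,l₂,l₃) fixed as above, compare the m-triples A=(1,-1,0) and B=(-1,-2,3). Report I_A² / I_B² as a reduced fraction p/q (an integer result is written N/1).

2/7

Same 1,3,4: normalisation and zero-m 3j drop out of the ratio.
A: Δ: 0! 2! 6! / 9! → 1/252; sum: t=0:+1/96 = 1/96; 3j²(1 3 4; 1 -1 0) = Δ·Π!·Σ² = 1/42  (sign +1)
B: Δ: 0! 2! 6! / 9! → 1/252; sum: t=0:+1/240 = 1/240; 3j²(1 3 4; -1 -2 3) = Δ·Π!·Σ² = 1/12  (sign -1)
I_A²/I_B² = (1/42)/(1/12) = 2/7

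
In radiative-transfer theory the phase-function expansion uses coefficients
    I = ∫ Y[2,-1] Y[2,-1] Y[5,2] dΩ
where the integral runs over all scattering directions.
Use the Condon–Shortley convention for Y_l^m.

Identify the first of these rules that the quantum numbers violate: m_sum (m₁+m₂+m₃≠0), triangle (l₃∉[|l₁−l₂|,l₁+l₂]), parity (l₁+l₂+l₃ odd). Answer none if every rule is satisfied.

Σmᵢ = 0  ✓
l₃∈[|l₁−l₂|,l₁+l₂]=[0,4], have l₃=5  ✗
Σlᵢ = 9 ⇒ odd

triangle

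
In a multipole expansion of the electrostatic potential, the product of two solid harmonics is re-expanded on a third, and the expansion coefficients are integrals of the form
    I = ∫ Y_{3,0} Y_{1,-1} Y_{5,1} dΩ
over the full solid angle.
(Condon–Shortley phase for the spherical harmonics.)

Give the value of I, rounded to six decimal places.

l₃=5 ∉ [2,4] — triangle fails ⇒ I = 0

0.000000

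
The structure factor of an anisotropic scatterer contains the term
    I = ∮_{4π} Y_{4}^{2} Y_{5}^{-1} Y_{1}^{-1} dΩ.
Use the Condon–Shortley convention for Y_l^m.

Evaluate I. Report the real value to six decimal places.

m-sum 0 ✓  L=10 even ✓  1≤1≤9 ✓
Π(2lᵢ+1) = 9×11×3 = 297
triangle coeff Δ(4,5,1) = 1/495
Σ_t [4,4]: t=4:+1/576 = 1/576
(3j)²=5/99 [(4 5 1; 0 0 0)], sign=-1
Σ_t [2,2]: t=2:+1/2880 = 1/2880
(3j)²=2/165 [(4 5 1; 2 -1 -1)], sign=+1
⇒ 4πI² = 2/11
I = (-1)√(2/11/(4π)) = -0.12028562

-0.120286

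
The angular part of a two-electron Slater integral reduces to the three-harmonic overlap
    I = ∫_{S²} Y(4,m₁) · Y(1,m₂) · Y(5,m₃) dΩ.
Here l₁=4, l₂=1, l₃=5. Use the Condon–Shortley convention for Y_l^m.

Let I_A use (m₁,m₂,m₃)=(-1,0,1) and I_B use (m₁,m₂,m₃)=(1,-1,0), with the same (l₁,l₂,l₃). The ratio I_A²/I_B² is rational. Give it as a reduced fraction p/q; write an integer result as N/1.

12/5

Shared (l₁,l₂,l₃)=(4,1,5): N and (l;000)² cancel in I_A²/I_B².
A: Δ = 0!·8!·2!/11! = 1/495; Racah Σ t=0..0: t=0:+1/720 = 1/720; ⇒ 3j(4 1 5; -1 0 1)² = 8/165, sgn +1
B: Δ = 0!·8!·2!/11! = 1/495; Racah Σ t=0..0: t=0:+1/1440 = 1/1440; ⇒ 3j(4 1 5; 1 -1 0)² = 2/99, sgn -1
I_A²/I_B² = (8/165)/(2/99) = 12/5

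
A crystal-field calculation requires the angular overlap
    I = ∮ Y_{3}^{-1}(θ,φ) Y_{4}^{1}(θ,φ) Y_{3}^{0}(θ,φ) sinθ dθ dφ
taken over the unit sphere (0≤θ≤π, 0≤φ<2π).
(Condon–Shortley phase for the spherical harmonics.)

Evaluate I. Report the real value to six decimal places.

Checks pass: Σm=0; 10 even; l₃=3∈[1,7].
(2·3+1)(2·4+1)(2·3+1) = 441
Δ: 4! 2! 4! / 11! → 1/34650
sum: t=1:−1/72 t=2:+1/16 t=3:−1/72 = 5/144
3j²(3 4 3; 0 0 0) = Δ·Π!·Σ² = 2/77  (sign -1)
sum: t=2:+1/48 t=3:−1/24 t=4:+1/288 = -5/288
3j²(3 4 3; -1 1 0) = Δ·Π!·Σ² = 5/462  (sign +1)
combine: 4πI² = 441·2/77·5/462 = 15/121
take √, sign -1: I = -0.09932258

-0.099323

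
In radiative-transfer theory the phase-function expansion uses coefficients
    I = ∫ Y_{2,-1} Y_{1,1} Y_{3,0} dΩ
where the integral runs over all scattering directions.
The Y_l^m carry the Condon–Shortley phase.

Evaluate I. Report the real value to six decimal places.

0.143048

m-sum 0 ✓  L=6 even ✓  1≤3≤3 ✓
Π(2lᵢ+1) = 5×3×7 = 105
triangle coeff Δ(2,1,3) = 1/105
Σ_t [0,0]: t=0:+1/4 = 1/4
(3j)²=3/35 [(2 1 3; 0 0 0)], sign=-1
Σ_t [0,0]: t=0:+1/12 = 1/12
(3j)²=1/35 [(2 1 3; -1 1 0)], sign=-1
⇒ 4πI² = 9/35
I = (+1)√(9/35/(4π)) = 0.14304817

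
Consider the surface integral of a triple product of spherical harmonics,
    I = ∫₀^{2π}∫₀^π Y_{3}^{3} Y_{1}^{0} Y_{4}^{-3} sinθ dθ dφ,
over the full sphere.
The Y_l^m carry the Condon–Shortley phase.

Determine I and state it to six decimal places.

Rules hold: Σm=0, L=8 even, 2≤4≤4.
N = 7·3·9 = 189
Δ = 0!·6!·2!/9! = 1/252
Racah Σ t=0..0: t=0:+1/36 = 1/36
⇒ 3j(3 1 4; 0 0 0)² = 4/63, sgn +1
Racah Σ t=0..0: t=0:+1/720 = 1/720
⇒ 3j(3 1 4; 3 0 -3)² = 1/36, sgn -1
4πI² = N·(3j₀)²·(3jₘ)² = 1/3
I = -1·√(0.333333/4π) = -0.16286750

-0.162868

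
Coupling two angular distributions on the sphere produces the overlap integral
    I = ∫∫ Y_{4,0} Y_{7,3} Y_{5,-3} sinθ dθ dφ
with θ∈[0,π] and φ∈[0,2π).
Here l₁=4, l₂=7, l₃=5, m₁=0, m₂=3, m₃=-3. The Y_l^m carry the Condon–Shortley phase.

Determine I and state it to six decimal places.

Rules hold: Σm=0, L=16 even, 3≤5≤11.
N = 9·15·11 = 1485
Δ = 6!·2!·8!/17! = 1/6126120
Racah Σ t=2..4: t=2:+1/69120 t=3:−1/20736 t=4:+1/69120 = -1/51840
⇒ 3j(4 7 5; 0 0 0)² = 280/21879, sgn +1
Racah Σ t=2..4: t=2:+1/3870720 t=3:−1/181440 t=4:+1/138240 = 23/11612160
⇒ 3j(4 7 5; 0 3 -3)² = 529/204204, sgn +1
4πI² = N·(3j₀)²·(3jₘ)² = 26450/537251
I = +1·√(0.0492321/4π) = 0.06259207

0.062592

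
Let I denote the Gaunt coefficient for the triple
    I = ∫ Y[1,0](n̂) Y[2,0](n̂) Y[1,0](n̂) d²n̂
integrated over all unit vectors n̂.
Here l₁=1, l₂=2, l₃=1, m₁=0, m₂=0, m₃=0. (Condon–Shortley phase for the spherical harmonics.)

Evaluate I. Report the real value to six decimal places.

Rules hold: Σm=0, L=4 even, 1≤1≤3.
N = 3·5·3 = 45
Δ = 2!·0!·2!/5! = 1/30
Racah Σ t=1..1: t=1:−1/1 = -1/1
⇒ 3j(1 2 1; 0 0 0)² = 2/15, sgn +1
(m-triple is (0,0,0) — same symbol as above.)
4πI² = N·(3j₀)²·(3jₘ)² = 4/5
I = +1·√(0.8/4π) = 0.25231325

0.252313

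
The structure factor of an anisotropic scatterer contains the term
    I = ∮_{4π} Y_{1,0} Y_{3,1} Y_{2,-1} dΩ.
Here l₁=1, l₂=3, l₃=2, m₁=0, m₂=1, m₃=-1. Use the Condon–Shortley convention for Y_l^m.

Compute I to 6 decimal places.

Rules hold: Σm=0, L=6 even, 2≤2≤4.
N = 3·7·5 = 105
Δ = 2!·0!·4!/7! = 1/105
Racah Σ t=1..1: t=1:−1/4 = -1/4
⇒ 3j(1 3 2; 0 0 0)² = 3/35, sgn -1
Racah Σ t=1..1: t=1:−1/6 = -1/6
⇒ 3j(1 3 2; 0 1 -1)² = 8/105, sgn +1
4πI² = N·(3j₀)²·(3jₘ)² = 24/35
I = -1·√(0.685714/4π) = -0.23359668

-0.233597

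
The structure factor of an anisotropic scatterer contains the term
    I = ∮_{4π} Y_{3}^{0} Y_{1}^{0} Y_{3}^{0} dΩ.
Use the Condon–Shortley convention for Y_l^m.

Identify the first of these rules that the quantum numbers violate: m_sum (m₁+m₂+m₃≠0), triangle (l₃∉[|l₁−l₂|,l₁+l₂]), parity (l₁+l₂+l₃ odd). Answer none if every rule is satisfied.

azimuthal sum: 0 + 0 + 0 = 0  ✓
2 ≤ 3 ≤ 4 (triangle on l)  ✓
L = 3 + 1 + 3 = 7 (odd)  ✗

parity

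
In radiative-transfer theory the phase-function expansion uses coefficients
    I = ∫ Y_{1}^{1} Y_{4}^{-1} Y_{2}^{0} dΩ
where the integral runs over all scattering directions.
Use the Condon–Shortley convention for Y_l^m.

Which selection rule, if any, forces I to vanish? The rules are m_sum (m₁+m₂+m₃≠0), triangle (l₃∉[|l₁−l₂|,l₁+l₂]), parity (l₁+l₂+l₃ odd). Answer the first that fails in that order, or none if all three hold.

triangle

azimuthal sum: 1 − 1 + 0 = 0  ✓
3 ≤ 2 ≤ 5 (triangle on l)  ✗
L = 1 + 4 + 2 = 7 (odd)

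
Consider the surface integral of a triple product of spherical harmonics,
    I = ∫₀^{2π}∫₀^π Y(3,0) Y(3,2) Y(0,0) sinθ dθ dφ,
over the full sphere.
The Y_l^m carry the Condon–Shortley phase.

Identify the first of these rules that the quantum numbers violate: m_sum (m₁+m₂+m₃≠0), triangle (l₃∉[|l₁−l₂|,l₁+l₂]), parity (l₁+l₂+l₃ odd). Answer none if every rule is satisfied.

m_sum

azimuthal sum: 0 + 2 + 0 = 2  ✗
0 ≤ 0 ≤ 6 (triangle on l)
L = 3 + 3 + 0 = 6 (even)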